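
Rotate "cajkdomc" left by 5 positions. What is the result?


Input: "cajkdomc", rotate left by 5
First 5 characters: "cajkd"
Remaining characters: "omc"
Concatenate remaining + first: "omc" + "cajkd" = "omccajkd"

omccajkd


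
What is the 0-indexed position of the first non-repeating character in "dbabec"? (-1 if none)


Input: dbabec
Character frequencies:
  'a': 1
  'b': 2
  'c': 1
  'd': 1
  'e': 1
Scanning left to right for freq == 1:
  Position 0 ('d'): unique! => answer = 0

0


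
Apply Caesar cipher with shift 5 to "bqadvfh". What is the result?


Caesar cipher: shift "bqadvfh" by 5
  'b' (pos 1) + 5 = pos 6 = 'g'
  'q' (pos 16) + 5 = pos 21 = 'v'
  'a' (pos 0) + 5 = pos 5 = 'f'
  'd' (pos 3) + 5 = pos 8 = 'i'
  'v' (pos 21) + 5 = pos 0 = 'a'
  'f' (pos 5) + 5 = pos 10 = 'k'
  'h' (pos 7) + 5 = pos 12 = 'm'
Result: gvfiakm

gvfiakm


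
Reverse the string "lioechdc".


Input: lioechdc
Reading characters right to left:
  Position 7: 'c'
  Position 6: 'd'
  Position 5: 'h'
  Position 4: 'c'
  Position 3: 'e'
  Position 2: 'o'
  Position 1: 'i'
  Position 0: 'l'
Reversed: cdhceoil

cdhceoil


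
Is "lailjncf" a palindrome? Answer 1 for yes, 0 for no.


Input: lailjncf
Reversed: fcnjlial
  Compare pos 0 ('l') with pos 7 ('f'): MISMATCH
  Compare pos 1 ('a') with pos 6 ('c'): MISMATCH
  Compare pos 2 ('i') with pos 5 ('n'): MISMATCH
  Compare pos 3 ('l') with pos 4 ('j'): MISMATCH
Result: not a palindrome

0


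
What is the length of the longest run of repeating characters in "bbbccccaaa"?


Input: "bbbccccaaa"
Scanning for longest run:
  Position 1 ('b'): continues run of 'b', length=2
  Position 2 ('b'): continues run of 'b', length=3
  Position 3 ('c'): new char, reset run to 1
  Position 4 ('c'): continues run of 'c', length=2
  Position 5 ('c'): continues run of 'c', length=3
  Position 6 ('c'): continues run of 'c', length=4
  Position 7 ('a'): new char, reset run to 1
  Position 8 ('a'): continues run of 'a', length=2
  Position 9 ('a'): continues run of 'a', length=3
Longest run: 'c' with length 4

4


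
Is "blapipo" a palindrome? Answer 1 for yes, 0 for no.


Input: blapipo
Reversed: opipalb
  Compare pos 0 ('b') with pos 6 ('o'): MISMATCH
  Compare pos 1 ('l') with pos 5 ('p'): MISMATCH
  Compare pos 2 ('a') with pos 4 ('i'): MISMATCH
Result: not a palindrome

0


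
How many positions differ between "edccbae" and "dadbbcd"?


Comparing "edccbae" and "dadbbcd" position by position:
  Position 0: 'e' vs 'd' => DIFFER
  Position 1: 'd' vs 'a' => DIFFER
  Position 2: 'c' vs 'd' => DIFFER
  Position 3: 'c' vs 'b' => DIFFER
  Position 4: 'b' vs 'b' => same
  Position 5: 'a' vs 'c' => DIFFER
  Position 6: 'e' vs 'd' => DIFFER
Positions that differ: 6

6


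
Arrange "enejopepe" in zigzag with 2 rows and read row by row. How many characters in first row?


Zigzag "enejopepe" into 2 rows:
Placing characters:
  'e' => row 0
  'n' => row 1
  'e' => row 0
  'j' => row 1
  'o' => row 0
  'p' => row 1
  'e' => row 0
  'p' => row 1
  'e' => row 0
Rows:
  Row 0: "eeoee"
  Row 1: "njpp"
First row length: 5

5


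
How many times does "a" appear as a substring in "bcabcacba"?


Searching for "a" in "bcabcacba"
Scanning each position:
  Position 0: "b" => no
  Position 1: "c" => no
  Position 2: "a" => MATCH
  Position 3: "b" => no
  Position 4: "c" => no
  Position 5: "a" => MATCH
  Position 6: "c" => no
  Position 7: "b" => no
  Position 8: "a" => MATCH
Total occurrences: 3

3


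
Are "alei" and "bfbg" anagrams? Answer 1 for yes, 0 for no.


Strings: "alei", "bfbg"
Sorted first:  aeil
Sorted second: bbfg
Differ at position 0: 'a' vs 'b' => not anagrams

0


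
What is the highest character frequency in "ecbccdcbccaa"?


Input: ecbccdcbccaa
Character counts:
  'a': 2
  'b': 2
  'c': 6
  'd': 1
  'e': 1
Maximum frequency: 6

6


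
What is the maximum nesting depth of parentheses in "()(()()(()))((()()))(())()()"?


Input: "()(()()(()))((()()))(())()()"
Tracking depth:
  Position 0 '(': depth becomes 1
  Position 1 ')': depth becomes 0
  Position 2 '(': depth becomes 1
  Position 3 '(': depth becomes 2
  Position 4 ')': depth becomes 1
  Position 5 '(': depth becomes 2
  Position 6 ')': depth becomes 1
  Position 7 '(': depth becomes 2
  Position 8 '(': depth becomes 3
  Position 9 ')': depth becomes 2
  Position 10 ')': depth becomes 1
  Position 11 ')': depth becomes 0
  Position 12 '(': depth becomes 1
  Position 13 '(': depth becomes 2
  Position 14 '(': depth becomes 3
  Position 15 ')': depth becomes 2
  Position 16 '(': depth becomes 3
  Position 17 ')': depth becomes 2
  Position 18 ')': depth becomes 1
  Position 19 ')': depth becomes 0
  Position 20 '(': depth becomes 1
  Position 21 '(': depth becomes 2
  Position 22 ')': depth becomes 1
  Position 23 ')': depth becomes 0
  Position 24 '(': depth becomes 1
  Position 25 ')': depth becomes 0
  Position 26 '(': depth becomes 1
  Position 27 ')': depth becomes 0
Maximum depth reached: 3

3


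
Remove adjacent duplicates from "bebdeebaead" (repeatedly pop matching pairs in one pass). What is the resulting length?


Input: bebdeebaead
Stack-based adjacent duplicate removal:
  Read 'b': push. Stack: b
  Read 'e': push. Stack: be
  Read 'b': push. Stack: beb
  Read 'd': push. Stack: bebd
  Read 'e': push. Stack: bebde
  Read 'e': matches stack top 'e' => pop. Stack: bebd
  Read 'b': push. Stack: bebdb
  Read 'a': push. Stack: bebdba
  Read 'e': push. Stack: bebdbae
  Read 'a': push. Stack: bebdbaea
  Read 'd': push. Stack: bebdbaead
Final stack: "bebdbaead" (length 9)

9


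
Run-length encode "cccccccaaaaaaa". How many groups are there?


Input: cccccccaaaaaaa
Scanning for consecutive runs:
  Group 1: 'c' x 7 (positions 0-6)
  Group 2: 'a' x 7 (positions 7-13)
Total groups: 2

2


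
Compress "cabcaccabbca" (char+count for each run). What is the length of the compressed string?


Input: cabcaccabbca
Runs:
  'c' x 1 => "c1"
  'a' x 1 => "a1"
  'b' x 1 => "b1"
  'c' x 1 => "c1"
  'a' x 1 => "a1"
  'c' x 2 => "c2"
  'a' x 1 => "a1"
  'b' x 2 => "b2"
  'c' x 1 => "c1"
  'a' x 1 => "a1"
Compressed: "c1a1b1c1a1c2a1b2c1a1"
Compressed length: 20

20


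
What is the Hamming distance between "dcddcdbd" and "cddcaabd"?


Comparing "dcddcdbd" and "cddcaabd" position by position:
  Position 0: 'd' vs 'c' => differ
  Position 1: 'c' vs 'd' => differ
  Position 2: 'd' vs 'd' => same
  Position 3: 'd' vs 'c' => differ
  Position 4: 'c' vs 'a' => differ
  Position 5: 'd' vs 'a' => differ
  Position 6: 'b' vs 'b' => same
  Position 7: 'd' vs 'd' => same
Total differences (Hamming distance): 5

5


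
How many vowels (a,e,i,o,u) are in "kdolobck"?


Input: kdolobck
Checking each character:
  'k' at position 0: consonant
  'd' at position 1: consonant
  'o' at position 2: vowel (running total: 1)
  'l' at position 3: consonant
  'o' at position 4: vowel (running total: 2)
  'b' at position 5: consonant
  'c' at position 6: consonant
  'k' at position 7: consonant
Total vowels: 2

2


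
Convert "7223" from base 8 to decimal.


Input: "7223" in base 8
Positional expansion:
  Digit '7' (value 7) x 8^3 = 3584
  Digit '2' (value 2) x 8^2 = 128
  Digit '2' (value 2) x 8^1 = 16
  Digit '3' (value 3) x 8^0 = 3
Sum = 3731

3731


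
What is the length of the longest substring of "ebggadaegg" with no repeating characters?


Input: "ebggadaegg"
Sliding window (track last position of each char):
  Position 0 ('e'): window [0,0] length 1 -- new best
  Position 1 ('b'): window [0,1] length 2 -- new best
  Position 2 ('g'): window [0,2] length 3 -- new best
  Position 3 ('g'): repeat (last at 2), move window start to 3
  Position 3 ('g'): window [3,3] length 1
  Position 4 ('a'): window [3,4] length 2
  Position 5 ('d'): window [3,5] length 3
  Position 6 ('a'): repeat (last at 4), move window start to 5
  Position 6 ('a'): window [5,6] length 2
  Position 7 ('e'): window [5,7] length 3
  Position 8 ('g'): window [5,8] length 4 -- new best
  Position 9 ('g'): repeat (last at 8), move window start to 9
  Position 9 ('g'): window [9,9] length 1
Longest substring with no repeats: "daeg" with length 4

4


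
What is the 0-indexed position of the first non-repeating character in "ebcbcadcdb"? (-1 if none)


Input: ebcbcadcdb
Character frequencies:
  'a': 1
  'b': 3
  'c': 3
  'd': 2
  'e': 1
Scanning left to right for freq == 1:
  Position 0 ('e'): unique! => answer = 0

0


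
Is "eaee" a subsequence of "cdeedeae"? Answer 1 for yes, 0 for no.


Check if "eaee" is a subsequence of "cdeedeae"
Greedy scan:
  Position 0 ('c'): no match needed
  Position 1 ('d'): no match needed
  Position 2 ('e'): matches sub[0] = 'e'
  Position 3 ('e'): no match needed
  Position 4 ('d'): no match needed
  Position 5 ('e'): no match needed
  Position 6 ('a'): matches sub[1] = 'a'
  Position 7 ('e'): matches sub[2] = 'e'
Only matched 3/4 characters => not a subsequence

0


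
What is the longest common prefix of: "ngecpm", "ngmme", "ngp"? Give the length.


Words: ngecpm, ngmme, ngp
  Position 0: all 'n' => match
  Position 1: all 'g' => match
  Position 2: ('e', 'm', 'p') => mismatch, stop
LCP = "ng" (length 2)

2


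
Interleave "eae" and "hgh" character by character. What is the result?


Interleaving "eae" and "hgh":
  Position 0: 'e' from first, 'h' from second => "eh"
  Position 1: 'a' from first, 'g' from second => "ag"
  Position 2: 'e' from first, 'h' from second => "eh"
Result: ehageh

ehageh


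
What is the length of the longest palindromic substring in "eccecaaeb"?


Input: "eccecaaeb"
Checking substrings for palindromes:
  [0:4] "ecce" (len 4) => palindrome
  [2:5] "cec" (len 3) => palindrome
  [1:3] "cc" (len 2) => palindrome
  [5:7] "aa" (len 2) => palindrome
Longest palindromic substring: "ecce" with length 4

4


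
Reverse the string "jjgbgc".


Input: jjgbgc
Reading characters right to left:
  Position 5: 'c'
  Position 4: 'g'
  Position 3: 'b'
  Position 2: 'g'
  Position 1: 'j'
  Position 0: 'j'
Reversed: cgbgjj

cgbgjj


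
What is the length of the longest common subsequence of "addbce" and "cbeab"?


LCS of "addbce" and "cbeab"
DP table:
           c    b    e    a    b
      0    0    0    0    0    0
  a   0    0    0    0    1    1
  d   0    0    0    0    1    1
  d   0    0    0    0    1    1
  b   0    0    1    1    1    2
  c   0    1    1    1    1    2
  e   0    1    1    2    2    2
LCS length = dp[6][5] = 2

2


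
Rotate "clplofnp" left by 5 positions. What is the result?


Input: "clplofnp", rotate left by 5
First 5 characters: "clplo"
Remaining characters: "fnp"
Concatenate remaining + first: "fnp" + "clplo" = "fnpclplo"

fnpclplo


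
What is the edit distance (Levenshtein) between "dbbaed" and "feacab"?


Computing edit distance: "dbbaed" -> "feacab"
DP table:
           f    e    a    c    a    b
      0    1    2    3    4    5    6
  d   1    1    2    3    4    5    6
  b   2    2    2    3    4    5    5
  b   3    3    3    3    4    5    5
  a   4    4    4    3    4    4    5
  e   5    5    4    4    4    5    5
  d   6    6    5    5    5    5    6
Edit distance = dp[6][6] = 6

6


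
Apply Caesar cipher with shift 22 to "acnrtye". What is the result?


Caesar cipher: shift "acnrtye" by 22
  'a' (pos 0) + 22 = pos 22 = 'w'
  'c' (pos 2) + 22 = pos 24 = 'y'
  'n' (pos 13) + 22 = pos 9 = 'j'
  'r' (pos 17) + 22 = pos 13 = 'n'
  't' (pos 19) + 22 = pos 15 = 'p'
  'y' (pos 24) + 22 = pos 20 = 'u'
  'e' (pos 4) + 22 = pos 0 = 'a'
Result: wyjnpua

wyjnpua


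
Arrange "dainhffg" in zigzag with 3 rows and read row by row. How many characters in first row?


Zigzag "dainhffg" into 3 rows:
Placing characters:
  'd' => row 0
  'a' => row 1
  'i' => row 2
  'n' => row 1
  'h' => row 0
  'f' => row 1
  'f' => row 2
  'g' => row 1
Rows:
  Row 0: "dh"
  Row 1: "anfg"
  Row 2: "if"
First row length: 2

2


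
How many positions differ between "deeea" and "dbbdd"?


Comparing "deeea" and "dbbdd" position by position:
  Position 0: 'd' vs 'd' => same
  Position 1: 'e' vs 'b' => DIFFER
  Position 2: 'e' vs 'b' => DIFFER
  Position 3: 'e' vs 'd' => DIFFER
  Position 4: 'a' vs 'd' => DIFFER
Positions that differ: 4

4


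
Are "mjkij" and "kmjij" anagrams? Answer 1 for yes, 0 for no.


Strings: "mjkij", "kmjij"
Sorted first:  ijjkm
Sorted second: ijjkm
Sorted forms match => anagrams

1


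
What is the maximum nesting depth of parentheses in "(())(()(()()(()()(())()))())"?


Input: "(())(()(()()(()()(())()))())"
Tracking depth:
  Position 0 '(': depth becomes 1
  Position 1 '(': depth becomes 2
  Position 2 ')': depth becomes 1
  Position 3 ')': depth becomes 0
  Position 4 '(': depth becomes 1
  Position 5 '(': depth becomes 2
  Position 6 ')': depth becomes 1
  Position 7 '(': depth becomes 2
  Position 8 '(': depth becomes 3
  Position 9 ')': depth becomes 2
  Position 10 '(': depth becomes 3
  Position 11 ')': depth becomes 2
  Position 12 '(': depth becomes 3
  Position 13 '(': depth becomes 4
  Position 14 ')': depth becomes 3
  Position 15 '(': depth becomes 4
  Position 16 ')': depth becomes 3
  Position 17 '(': depth becomes 4
  Position 18 '(': depth becomes 5
  Position 19 ')': depth becomes 4
  Position 20 ')': depth becomes 3
  Position 21 '(': depth becomes 4
  Position 22 ')': depth becomes 3
  Position 23 ')': depth becomes 2
  Position 24 ')': depth becomes 1
  Position 25 '(': depth becomes 2
  Position 26 ')': depth becomes 1
  Position 27 ')': depth becomes 0
Maximum depth reached: 5

5


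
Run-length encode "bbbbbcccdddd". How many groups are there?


Input: bbbbbcccdddd
Scanning for consecutive runs:
  Group 1: 'b' x 5 (positions 0-4)
  Group 2: 'c' x 3 (positions 5-7)
  Group 3: 'd' x 4 (positions 8-11)
Total groups: 3

3


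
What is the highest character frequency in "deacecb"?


Input: deacecb
Character counts:
  'a': 1
  'b': 1
  'c': 2
  'd': 1
  'e': 2
Maximum frequency: 2

2


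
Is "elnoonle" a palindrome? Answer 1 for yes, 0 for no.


Input: elnoonle
Reversed: elnoonle
  Compare pos 0 ('e') with pos 7 ('e'): match
  Compare pos 1 ('l') with pos 6 ('l'): match
  Compare pos 2 ('n') with pos 5 ('n'): match
  Compare pos 3 ('o') with pos 4 ('o'): match
Result: palindrome

1


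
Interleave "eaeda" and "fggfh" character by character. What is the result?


Interleaving "eaeda" and "fggfh":
  Position 0: 'e' from first, 'f' from second => "ef"
  Position 1: 'a' from first, 'g' from second => "ag"
  Position 2: 'e' from first, 'g' from second => "eg"
  Position 3: 'd' from first, 'f' from second => "df"
  Position 4: 'a' from first, 'h' from second => "ah"
Result: efagegdfah

efagegdfah


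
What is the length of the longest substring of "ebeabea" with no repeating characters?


Input: "ebeabea"
Sliding window (track last position of each char):
  Position 0 ('e'): window [0,0] length 1 -- new best
  Position 1 ('b'): window [0,1] length 2 -- new best
  Position 2 ('e'): repeat (last at 0), move window start to 1
  Position 2 ('e'): window [1,2] length 2
  Position 3 ('a'): window [1,3] length 3 -- new best
  Position 4 ('b'): repeat (last at 1), move window start to 2
  Position 4 ('b'): window [2,4] length 3
  Position 5 ('e'): repeat (last at 2), move window start to 3
  Position 5 ('e'): window [3,5] length 3
  Position 6 ('a'): repeat (last at 3), move window start to 4
  Position 6 ('a'): window [4,6] length 3
Longest substring with no repeats: "bea" with length 3

3


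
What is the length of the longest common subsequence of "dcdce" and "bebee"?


LCS of "dcdce" and "bebee"
DP table:
           b    e    b    e    e
      0    0    0    0    0    0
  d   0    0    0    0    0    0
  c   0    0    0    0    0    0
  d   0    0    0    0    0    0
  c   0    0    0    0    0    0
  e   0    0    1    1    1    1
LCS length = dp[5][5] = 1

1


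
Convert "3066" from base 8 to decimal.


Input: "3066" in base 8
Positional expansion:
  Digit '3' (value 3) x 8^3 = 1536
  Digit '0' (value 0) x 8^2 = 0
  Digit '6' (value 6) x 8^1 = 48
  Digit '6' (value 6) x 8^0 = 6
Sum = 1590

1590


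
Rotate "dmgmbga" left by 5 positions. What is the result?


Input: "dmgmbga", rotate left by 5
First 5 characters: "dmgmb"
Remaining characters: "ga"
Concatenate remaining + first: "ga" + "dmgmb" = "gadmgmb"

gadmgmb


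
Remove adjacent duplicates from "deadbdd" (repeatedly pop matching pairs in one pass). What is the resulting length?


Input: deadbdd
Stack-based adjacent duplicate removal:
  Read 'd': push. Stack: d
  Read 'e': push. Stack: de
  Read 'a': push. Stack: dea
  Read 'd': push. Stack: dead
  Read 'b': push. Stack: deadb
  Read 'd': push. Stack: deadbd
  Read 'd': matches stack top 'd' => pop. Stack: deadb
Final stack: "deadb" (length 5)

5


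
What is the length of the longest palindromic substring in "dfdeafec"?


Input: "dfdeafec"
Checking substrings for palindromes:
  [0:3] "dfd" (len 3) => palindrome
Longest palindromic substring: "dfd" with length 3

3


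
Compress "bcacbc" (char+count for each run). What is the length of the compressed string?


Input: bcacbc
Runs:
  'b' x 1 => "b1"
  'c' x 1 => "c1"
  'a' x 1 => "a1"
  'c' x 1 => "c1"
  'b' x 1 => "b1"
  'c' x 1 => "c1"
Compressed: "b1c1a1c1b1c1"
Compressed length: 12

12


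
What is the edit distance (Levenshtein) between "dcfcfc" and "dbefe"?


Computing edit distance: "dcfcfc" -> "dbefe"
DP table:
           d    b    e    f    e
      0    1    2    3    4    5
  d   1    0    1    2    3    4
  c   2    1    1    2    3    4
  f   3    2    2    2    2    3
  c   4    3    3    3    3    3
  f   5    4    4    4    3    4
  c   6    5    5    5    4    4
Edit distance = dp[6][5] = 4

4


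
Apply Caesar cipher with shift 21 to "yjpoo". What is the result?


Caesar cipher: shift "yjpoo" by 21
  'y' (pos 24) + 21 = pos 19 = 't'
  'j' (pos 9) + 21 = pos 4 = 'e'
  'p' (pos 15) + 21 = pos 10 = 'k'
  'o' (pos 14) + 21 = pos 9 = 'j'
  'o' (pos 14) + 21 = pos 9 = 'j'
Result: tekjj

tekjj


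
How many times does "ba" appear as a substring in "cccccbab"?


Searching for "ba" in "cccccbab"
Scanning each position:
  Position 0: "cc" => no
  Position 1: "cc" => no
  Position 2: "cc" => no
  Position 3: "cc" => no
  Position 4: "cb" => no
  Position 5: "ba" => MATCH
  Position 6: "ab" => no
Total occurrences: 1

1


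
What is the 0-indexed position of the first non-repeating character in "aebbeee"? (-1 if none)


Input: aebbeee
Character frequencies:
  'a': 1
  'b': 2
  'e': 4
Scanning left to right for freq == 1:
  Position 0 ('a'): unique! => answer = 0

0


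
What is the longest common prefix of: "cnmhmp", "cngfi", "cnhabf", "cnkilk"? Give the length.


Words: cnmhmp, cngfi, cnhabf, cnkilk
  Position 0: all 'c' => match
  Position 1: all 'n' => match
  Position 2: ('m', 'g', 'h', 'k') => mismatch, stop
LCP = "cn" (length 2)

2


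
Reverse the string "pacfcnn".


Input: pacfcnn
Reading characters right to left:
  Position 6: 'n'
  Position 5: 'n'
  Position 4: 'c'
  Position 3: 'f'
  Position 2: 'c'
  Position 1: 'a'
  Position 0: 'p'
Reversed: nncfcap

nncfcap


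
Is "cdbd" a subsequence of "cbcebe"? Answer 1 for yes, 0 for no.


Check if "cdbd" is a subsequence of "cbcebe"
Greedy scan:
  Position 0 ('c'): matches sub[0] = 'c'
  Position 1 ('b'): no match needed
  Position 2 ('c'): no match needed
  Position 3 ('e'): no match needed
  Position 4 ('b'): no match needed
  Position 5 ('e'): no match needed
Only matched 1/4 characters => not a subsequence

0


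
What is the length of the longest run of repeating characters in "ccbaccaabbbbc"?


Input: "ccbaccaabbbbc"
Scanning for longest run:
  Position 1 ('c'): continues run of 'c', length=2
  Position 2 ('b'): new char, reset run to 1
  Position 3 ('a'): new char, reset run to 1
  Position 4 ('c'): new char, reset run to 1
  Position 5 ('c'): continues run of 'c', length=2
  Position 6 ('a'): new char, reset run to 1
  Position 7 ('a'): continues run of 'a', length=2
  Position 8 ('b'): new char, reset run to 1
  Position 9 ('b'): continues run of 'b', length=2
  Position 10 ('b'): continues run of 'b', length=3
  Position 11 ('b'): continues run of 'b', length=4
  Position 12 ('c'): new char, reset run to 1
Longest run: 'b' with length 4

4


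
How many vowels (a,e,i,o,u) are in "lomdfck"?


Input: lomdfck
Checking each character:
  'l' at position 0: consonant
  'o' at position 1: vowel (running total: 1)
  'm' at position 2: consonant
  'd' at position 3: consonant
  'f' at position 4: consonant
  'c' at position 5: consonant
  'k' at position 6: consonant
Total vowels: 1

1


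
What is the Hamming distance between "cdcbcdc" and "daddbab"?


Comparing "cdcbcdc" and "daddbab" position by position:
  Position 0: 'c' vs 'd' => differ
  Position 1: 'd' vs 'a' => differ
  Position 2: 'c' vs 'd' => differ
  Position 3: 'b' vs 'd' => differ
  Position 4: 'c' vs 'b' => differ
  Position 5: 'd' vs 'a' => differ
  Position 6: 'c' vs 'b' => differ
Total differences (Hamming distance): 7

7


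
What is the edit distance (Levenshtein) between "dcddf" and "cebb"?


Computing edit distance: "dcddf" -> "cebb"
DP table:
           c    e    b    b
      0    1    2    3    4
  d   1    1    2    3    4
  c   2    1    2    3    4
  d   3    2    2    3    4
  d   4    3    3    3    4
  f   5    4    4    4    4
Edit distance = dp[5][4] = 4

4


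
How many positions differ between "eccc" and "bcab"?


Comparing "eccc" and "bcab" position by position:
  Position 0: 'e' vs 'b' => DIFFER
  Position 1: 'c' vs 'c' => same
  Position 2: 'c' vs 'a' => DIFFER
  Position 3: 'c' vs 'b' => DIFFER
Positions that differ: 3

3


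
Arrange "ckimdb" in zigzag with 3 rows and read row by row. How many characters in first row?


Zigzag "ckimdb" into 3 rows:
Placing characters:
  'c' => row 0
  'k' => row 1
  'i' => row 2
  'm' => row 1
  'd' => row 0
  'b' => row 1
Rows:
  Row 0: "cd"
  Row 1: "kmb"
  Row 2: "i"
First row length: 2

2


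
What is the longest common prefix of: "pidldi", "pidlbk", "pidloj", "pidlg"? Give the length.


Words: pidldi, pidlbk, pidloj, pidlg
  Position 0: all 'p' => match
  Position 1: all 'i' => match
  Position 2: all 'd' => match
  Position 3: all 'l' => match
  Position 4: ('d', 'b', 'o', 'g') => mismatch, stop
LCP = "pidl" (length 4)

4


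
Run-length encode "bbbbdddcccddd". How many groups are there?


Input: bbbbdddcccddd
Scanning for consecutive runs:
  Group 1: 'b' x 4 (positions 0-3)
  Group 2: 'd' x 3 (positions 4-6)
  Group 3: 'c' x 3 (positions 7-9)
  Group 4: 'd' x 3 (positions 10-12)
Total groups: 4

4


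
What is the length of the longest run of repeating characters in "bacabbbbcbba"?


Input: "bacabbbbcbba"
Scanning for longest run:
  Position 1 ('a'): new char, reset run to 1
  Position 2 ('c'): new char, reset run to 1
  Position 3 ('a'): new char, reset run to 1
  Position 4 ('b'): new char, reset run to 1
  Position 5 ('b'): continues run of 'b', length=2
  Position 6 ('b'): continues run of 'b', length=3
  Position 7 ('b'): continues run of 'b', length=4
  Position 8 ('c'): new char, reset run to 1
  Position 9 ('b'): new char, reset run to 1
  Position 10 ('b'): continues run of 'b', length=2
  Position 11 ('a'): new char, reset run to 1
Longest run: 'b' with length 4

4


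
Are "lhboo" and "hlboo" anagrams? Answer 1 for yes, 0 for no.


Strings: "lhboo", "hlboo"
Sorted first:  bhloo
Sorted second: bhloo
Sorted forms match => anagrams

1


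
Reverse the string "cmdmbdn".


Input: cmdmbdn
Reading characters right to left:
  Position 6: 'n'
  Position 5: 'd'
  Position 4: 'b'
  Position 3: 'm'
  Position 2: 'd'
  Position 1: 'm'
  Position 0: 'c'
Reversed: ndbmdmc

ndbmdmc


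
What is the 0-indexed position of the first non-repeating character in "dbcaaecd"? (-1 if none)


Input: dbcaaecd
Character frequencies:
  'a': 2
  'b': 1
  'c': 2
  'd': 2
  'e': 1
Scanning left to right for freq == 1:
  Position 0 ('d'): freq=2, skip
  Position 1 ('b'): unique! => answer = 1

1


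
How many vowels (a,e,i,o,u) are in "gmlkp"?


Input: gmlkp
Checking each character:
  'g' at position 0: consonant
  'm' at position 1: consonant
  'l' at position 2: consonant
  'k' at position 3: consonant
  'p' at position 4: consonant
Total vowels: 0

0


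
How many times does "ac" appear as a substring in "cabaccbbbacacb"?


Searching for "ac" in "cabaccbbbacacb"
Scanning each position:
  Position 0: "ca" => no
  Position 1: "ab" => no
  Position 2: "ba" => no
  Position 3: "ac" => MATCH
  Position 4: "cc" => no
  Position 5: "cb" => no
  Position 6: "bb" => no
  Position 7: "bb" => no
  Position 8: "ba" => no
  Position 9: "ac" => MATCH
  Position 10: "ca" => no
  Position 11: "ac" => MATCH
  Position 12: "cb" => no
Total occurrences: 3

3


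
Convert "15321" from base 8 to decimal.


Input: "15321" in base 8
Positional expansion:
  Digit '1' (value 1) x 8^4 = 4096
  Digit '5' (value 5) x 8^3 = 2560
  Digit '3' (value 3) x 8^2 = 192
  Digit '2' (value 2) x 8^1 = 16
  Digit '1' (value 1) x 8^0 = 1
Sum = 6865

6865


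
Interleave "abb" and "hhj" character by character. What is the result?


Interleaving "abb" and "hhj":
  Position 0: 'a' from first, 'h' from second => "ah"
  Position 1: 'b' from first, 'h' from second => "bh"
  Position 2: 'b' from first, 'j' from second => "bj"
Result: ahbhbj

ahbhbj


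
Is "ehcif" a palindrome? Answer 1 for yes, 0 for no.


Input: ehcif
Reversed: fiche
  Compare pos 0 ('e') with pos 4 ('f'): MISMATCH
  Compare pos 1 ('h') with pos 3 ('i'): MISMATCH
Result: not a palindrome

0


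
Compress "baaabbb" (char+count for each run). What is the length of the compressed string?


Input: baaabbb
Runs:
  'b' x 1 => "b1"
  'a' x 3 => "a3"
  'b' x 3 => "b3"
Compressed: "b1a3b3"
Compressed length: 6

6


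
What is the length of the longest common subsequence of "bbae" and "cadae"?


LCS of "bbae" and "cadae"
DP table:
           c    a    d    a    e
      0    0    0    0    0    0
  b   0    0    0    0    0    0
  b   0    0    0    0    0    0
  a   0    0    1    1    1    1
  e   0    0    1    1    1    2
LCS length = dp[4][5] = 2

2


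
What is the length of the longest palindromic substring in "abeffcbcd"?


Input: "abeffcbcd"
Checking substrings for palindromes:
  [5:8] "cbc" (len 3) => palindrome
  [3:5] "ff" (len 2) => palindrome
Longest palindromic substring: "cbc" with length 3

3


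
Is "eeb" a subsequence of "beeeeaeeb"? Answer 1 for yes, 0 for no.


Check if "eeb" is a subsequence of "beeeeaeeb"
Greedy scan:
  Position 0 ('b'): no match needed
  Position 1 ('e'): matches sub[0] = 'e'
  Position 2 ('e'): matches sub[1] = 'e'
  Position 3 ('e'): no match needed
  Position 4 ('e'): no match needed
  Position 5 ('a'): no match needed
  Position 6 ('e'): no match needed
  Position 7 ('e'): no match needed
  Position 8 ('b'): matches sub[2] = 'b'
All 3 characters matched => is a subsequence

1


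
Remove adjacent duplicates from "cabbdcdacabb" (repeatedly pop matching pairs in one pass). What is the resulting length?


Input: cabbdcdacabb
Stack-based adjacent duplicate removal:
  Read 'c': push. Stack: c
  Read 'a': push. Stack: ca
  Read 'b': push. Stack: cab
  Read 'b': matches stack top 'b' => pop. Stack: ca
  Read 'd': push. Stack: cad
  Read 'c': push. Stack: cadc
  Read 'd': push. Stack: cadcd
  Read 'a': push. Stack: cadcda
  Read 'c': push. Stack: cadcdac
  Read 'a': push. Stack: cadcdaca
  Read 'b': push. Stack: cadcdacab
  Read 'b': matches stack top 'b' => pop. Stack: cadcdaca
Final stack: "cadcdaca" (length 8)

8


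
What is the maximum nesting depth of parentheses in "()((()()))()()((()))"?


Input: "()((()()))()()((()))"
Tracking depth:
  Position 0 '(': depth becomes 1
  Position 1 ')': depth becomes 0
  Position 2 '(': depth becomes 1
  Position 3 '(': depth becomes 2
  Position 4 '(': depth becomes 3
  Position 5 ')': depth becomes 2
  Position 6 '(': depth becomes 3
  Position 7 ')': depth becomes 2
  Position 8 ')': depth becomes 1
  Position 9 ')': depth becomes 0
  Position 10 '(': depth becomes 1
  Position 11 ')': depth becomes 0
  Position 12 '(': depth becomes 1
  Position 13 ')': depth becomes 0
  Position 14 '(': depth becomes 1
  Position 15 '(': depth becomes 2
  Position 16 '(': depth becomes 3
  Position 17 ')': depth becomes 2
  Position 18 ')': depth becomes 1
  Position 19 ')': depth becomes 0
Maximum depth reached: 3

3


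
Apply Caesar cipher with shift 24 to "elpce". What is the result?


Caesar cipher: shift "elpce" by 24
  'e' (pos 4) + 24 = pos 2 = 'c'
  'l' (pos 11) + 24 = pos 9 = 'j'
  'p' (pos 15) + 24 = pos 13 = 'n'
  'c' (pos 2) + 24 = pos 0 = 'a'
  'e' (pos 4) + 24 = pos 2 = 'c'
Result: cjnac

cjnac


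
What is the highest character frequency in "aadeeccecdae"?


Input: aadeeccecdae
Character counts:
  'a': 3
  'c': 3
  'd': 2
  'e': 4
Maximum frequency: 4

4


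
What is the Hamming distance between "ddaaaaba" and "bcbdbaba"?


Comparing "ddaaaaba" and "bcbdbaba" position by position:
  Position 0: 'd' vs 'b' => differ
  Position 1: 'd' vs 'c' => differ
  Position 2: 'a' vs 'b' => differ
  Position 3: 'a' vs 'd' => differ
  Position 4: 'a' vs 'b' => differ
  Position 5: 'a' vs 'a' => same
  Position 6: 'b' vs 'b' => same
  Position 7: 'a' vs 'a' => same
Total differences (Hamming distance): 5

5


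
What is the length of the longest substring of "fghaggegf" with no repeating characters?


Input: "fghaggegf"
Sliding window (track last position of each char):
  Position 0 ('f'): window [0,0] length 1 -- new best
  Position 1 ('g'): window [0,1] length 2 -- new best
  Position 2 ('h'): window [0,2] length 3 -- new best
  Position 3 ('a'): window [0,3] length 4 -- new best
  Position 4 ('g'): repeat (last at 1), move window start to 2
  Position 4 ('g'): window [2,4] length 3
  Position 5 ('g'): repeat (last at 4), move window start to 5
  Position 5 ('g'): window [5,5] length 1
  Position 6 ('e'): window [5,6] length 2
  Position 7 ('g'): repeat (last at 5), move window start to 6
  Position 7 ('g'): window [6,7] length 2
  Position 8 ('f'): window [6,8] length 3
Longest substring with no repeats: "fgha" with length 4

4


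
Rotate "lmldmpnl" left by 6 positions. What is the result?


Input: "lmldmpnl", rotate left by 6
First 6 characters: "lmldmp"
Remaining characters: "nl"
Concatenate remaining + first: "nl" + "lmldmp" = "nllmldmp"

nllmldmp


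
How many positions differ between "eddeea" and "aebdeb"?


Comparing "eddeea" and "aebdeb" position by position:
  Position 0: 'e' vs 'a' => DIFFER
  Position 1: 'd' vs 'e' => DIFFER
  Position 2: 'd' vs 'b' => DIFFER
  Position 3: 'e' vs 'd' => DIFFER
  Position 4: 'e' vs 'e' => same
  Position 5: 'a' vs 'b' => DIFFER
Positions that differ: 5

5


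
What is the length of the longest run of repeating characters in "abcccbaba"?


Input: "abcccbaba"
Scanning for longest run:
  Position 1 ('b'): new char, reset run to 1
  Position 2 ('c'): new char, reset run to 1
  Position 3 ('c'): continues run of 'c', length=2
  Position 4 ('c'): continues run of 'c', length=3
  Position 5 ('b'): new char, reset run to 1
  Position 6 ('a'): new char, reset run to 1
  Position 7 ('b'): new char, reset run to 1
  Position 8 ('a'): new char, reset run to 1
Longest run: 'c' with length 3

3


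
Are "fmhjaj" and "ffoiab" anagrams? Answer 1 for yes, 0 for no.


Strings: "fmhjaj", "ffoiab"
Sorted first:  afhjjm
Sorted second: abffio
Differ at position 1: 'f' vs 'b' => not anagrams

0


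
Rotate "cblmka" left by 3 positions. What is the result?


Input: "cblmka", rotate left by 3
First 3 characters: "cbl"
Remaining characters: "mka"
Concatenate remaining + first: "mka" + "cbl" = "mkacbl"

mkacbl


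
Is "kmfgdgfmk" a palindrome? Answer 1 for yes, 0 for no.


Input: kmfgdgfmk
Reversed: kmfgdgfmk
  Compare pos 0 ('k') with pos 8 ('k'): match
  Compare pos 1 ('m') with pos 7 ('m'): match
  Compare pos 2 ('f') with pos 6 ('f'): match
  Compare pos 3 ('g') with pos 5 ('g'): match
Result: palindrome

1


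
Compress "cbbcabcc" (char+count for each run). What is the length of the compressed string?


Input: cbbcabcc
Runs:
  'c' x 1 => "c1"
  'b' x 2 => "b2"
  'c' x 1 => "c1"
  'a' x 1 => "a1"
  'b' x 1 => "b1"
  'c' x 2 => "c2"
Compressed: "c1b2c1a1b1c2"
Compressed length: 12

12


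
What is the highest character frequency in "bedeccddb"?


Input: bedeccddb
Character counts:
  'b': 2
  'c': 2
  'd': 3
  'e': 2
Maximum frequency: 3

3


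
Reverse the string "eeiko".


Input: eeiko
Reading characters right to left:
  Position 4: 'o'
  Position 3: 'k'
  Position 2: 'i'
  Position 1: 'e'
  Position 0: 'e'
Reversed: okiee

okiee


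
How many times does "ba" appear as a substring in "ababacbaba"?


Searching for "ba" in "ababacbaba"
Scanning each position:
  Position 0: "ab" => no
  Position 1: "ba" => MATCH
  Position 2: "ab" => no
  Position 3: "ba" => MATCH
  Position 4: "ac" => no
  Position 5: "cb" => no
  Position 6: "ba" => MATCH
  Position 7: "ab" => no
  Position 8: "ba" => MATCH
Total occurrences: 4

4


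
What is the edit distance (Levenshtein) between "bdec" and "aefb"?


Computing edit distance: "bdec" -> "aefb"
DP table:
           a    e    f    b
      0    1    2    3    4
  b   1    1    2    3    3
  d   2    2    2    3    4
  e   3    3    2    3    4
  c   4    4    3    3    4
Edit distance = dp[4][4] = 4

4


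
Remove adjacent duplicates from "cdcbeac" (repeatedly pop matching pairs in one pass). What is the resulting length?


Input: cdcbeac
Stack-based adjacent duplicate removal:
  Read 'c': push. Stack: c
  Read 'd': push. Stack: cd
  Read 'c': push. Stack: cdc
  Read 'b': push. Stack: cdcb
  Read 'e': push. Stack: cdcbe
  Read 'a': push. Stack: cdcbea
  Read 'c': push. Stack: cdcbeac
Final stack: "cdcbeac" (length 7)

7


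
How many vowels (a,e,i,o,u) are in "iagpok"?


Input: iagpok
Checking each character:
  'i' at position 0: vowel (running total: 1)
  'a' at position 1: vowel (running total: 2)
  'g' at position 2: consonant
  'p' at position 3: consonant
  'o' at position 4: vowel (running total: 3)
  'k' at position 5: consonant
Total vowels: 3

3


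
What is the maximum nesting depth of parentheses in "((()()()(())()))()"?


Input: "((()()()(())()))()"
Tracking depth:
  Position 0 '(': depth becomes 1
  Position 1 '(': depth becomes 2
  Position 2 '(': depth becomes 3
  Position 3 ')': depth becomes 2
  Position 4 '(': depth becomes 3
  Position 5 ')': depth becomes 2
  Position 6 '(': depth becomes 3
  Position 7 ')': depth becomes 2
  Position 8 '(': depth becomes 3
  Position 9 '(': depth becomes 4
  Position 10 ')': depth becomes 3
  Position 11 ')': depth becomes 2
  Position 12 '(': depth becomes 3
  Position 13 ')': depth becomes 2
  Position 14 ')': depth becomes 1
  Position 15 ')': depth becomes 0
  Position 16 '(': depth becomes 1
  Position 17 ')': depth becomes 0
Maximum depth reached: 4

4


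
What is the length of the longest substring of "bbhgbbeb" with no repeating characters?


Input: "bbhgbbeb"
Sliding window (track last position of each char):
  Position 0 ('b'): window [0,0] length 1 -- new best
  Position 1 ('b'): repeat (last at 0), move window start to 1
  Position 1 ('b'): window [1,1] length 1
  Position 2 ('h'): window [1,2] length 2 -- new best
  Position 3 ('g'): window [1,3] length 3 -- new best
  Position 4 ('b'): repeat (last at 1), move window start to 2
  Position 4 ('b'): window [2,4] length 3
  Position 5 ('b'): repeat (last at 4), move window start to 5
  Position 5 ('b'): window [5,5] length 1
  Position 6 ('e'): window [5,6] length 2
  Position 7 ('b'): repeat (last at 5), move window start to 6
  Position 7 ('b'): window [6,7] length 2
Longest substring with no repeats: "bhg" with length 3

3


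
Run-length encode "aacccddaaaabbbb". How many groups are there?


Input: aacccddaaaabbbb
Scanning for consecutive runs:
  Group 1: 'a' x 2 (positions 0-1)
  Group 2: 'c' x 3 (positions 2-4)
  Group 3: 'd' x 2 (positions 5-6)
  Group 4: 'a' x 4 (positions 7-10)
  Group 5: 'b' x 4 (positions 11-14)
Total groups: 5

5


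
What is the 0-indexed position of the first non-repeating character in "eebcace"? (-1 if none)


Input: eebcace
Character frequencies:
  'a': 1
  'b': 1
  'c': 2
  'e': 3
Scanning left to right for freq == 1:
  Position 0 ('e'): freq=3, skip
  Position 1 ('e'): freq=3, skip
  Position 2 ('b'): unique! => answer = 2

2


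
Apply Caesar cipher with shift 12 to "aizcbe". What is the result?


Caesar cipher: shift "aizcbe" by 12
  'a' (pos 0) + 12 = pos 12 = 'm'
  'i' (pos 8) + 12 = pos 20 = 'u'
  'z' (pos 25) + 12 = pos 11 = 'l'
  'c' (pos 2) + 12 = pos 14 = 'o'
  'b' (pos 1) + 12 = pos 13 = 'n'
  'e' (pos 4) + 12 = pos 16 = 'q'
Result: mulonq

mulonq


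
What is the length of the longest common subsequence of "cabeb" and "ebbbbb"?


LCS of "cabeb" and "ebbbbb"
DP table:
           e    b    b    b    b    b
      0    0    0    0    0    0    0
  c   0    0    0    0    0    0    0
  a   0    0    0    0    0    0    0
  b   0    0    1    1    1    1    1
  e   0    1    1    1    1    1    1
  b   0    1    2    2    2    2    2
LCS length = dp[5][6] = 2

2


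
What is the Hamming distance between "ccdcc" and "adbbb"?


Comparing "ccdcc" and "adbbb" position by position:
  Position 0: 'c' vs 'a' => differ
  Position 1: 'c' vs 'd' => differ
  Position 2: 'd' vs 'b' => differ
  Position 3: 'c' vs 'b' => differ
  Position 4: 'c' vs 'b' => differ
Total differences (Hamming distance): 5

5


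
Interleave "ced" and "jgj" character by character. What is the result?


Interleaving "ced" and "jgj":
  Position 0: 'c' from first, 'j' from second => "cj"
  Position 1: 'e' from first, 'g' from second => "eg"
  Position 2: 'd' from first, 'j' from second => "dj"
Result: cjegdj

cjegdj


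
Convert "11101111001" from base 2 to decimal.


Input: "11101111001" in base 2
Positional expansion:
  Digit '1' (value 1) x 2^10 = 1024
  Digit '1' (value 1) x 2^9 = 512
  Digit '1' (value 1) x 2^8 = 256
  Digit '0' (value 0) x 2^7 = 0
  Digit '1' (value 1) x 2^6 = 64
  Digit '1' (value 1) x 2^5 = 32
  Digit '1' (value 1) x 2^4 = 16
  Digit '1' (value 1) x 2^3 = 8
  Digit '0' (value 0) x 2^2 = 0
  Digit '0' (value 0) x 2^1 = 0
  Digit '1' (value 1) x 2^0 = 1
Sum = 1913

1913


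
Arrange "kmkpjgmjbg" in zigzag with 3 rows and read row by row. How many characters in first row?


Zigzag "kmkpjgmjbg" into 3 rows:
Placing characters:
  'k' => row 0
  'm' => row 1
  'k' => row 2
  'p' => row 1
  'j' => row 0
  'g' => row 1
  'm' => row 2
  'j' => row 1
  'b' => row 0
  'g' => row 1
Rows:
  Row 0: "kjb"
  Row 1: "mpgjg"
  Row 2: "km"
First row length: 3

3


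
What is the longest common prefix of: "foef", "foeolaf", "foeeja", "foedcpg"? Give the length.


Words: foef, foeolaf, foeeja, foedcpg
  Position 0: all 'f' => match
  Position 1: all 'o' => match
  Position 2: all 'e' => match
  Position 3: ('f', 'o', 'e', 'd') => mismatch, stop
LCP = "foe" (length 3)

3


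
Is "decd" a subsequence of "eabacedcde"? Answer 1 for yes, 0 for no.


Check if "decd" is a subsequence of "eabacedcde"
Greedy scan:
  Position 0 ('e'): no match needed
  Position 1 ('a'): no match needed
  Position 2 ('b'): no match needed
  Position 3 ('a'): no match needed
  Position 4 ('c'): no match needed
  Position 5 ('e'): no match needed
  Position 6 ('d'): matches sub[0] = 'd'
  Position 7 ('c'): no match needed
  Position 8 ('d'): no match needed
  Position 9 ('e'): matches sub[1] = 'e'
Only matched 2/4 characters => not a subsequence

0


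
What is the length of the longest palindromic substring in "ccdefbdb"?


Input: "ccdefbdb"
Checking substrings for palindromes:
  [5:8] "bdb" (len 3) => palindrome
  [0:2] "cc" (len 2) => palindrome
Longest palindromic substring: "bdb" with length 3

3


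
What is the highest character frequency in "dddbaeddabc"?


Input: dddbaeddabc
Character counts:
  'a': 2
  'b': 2
  'c': 1
  'd': 5
  'e': 1
Maximum frequency: 5

5
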